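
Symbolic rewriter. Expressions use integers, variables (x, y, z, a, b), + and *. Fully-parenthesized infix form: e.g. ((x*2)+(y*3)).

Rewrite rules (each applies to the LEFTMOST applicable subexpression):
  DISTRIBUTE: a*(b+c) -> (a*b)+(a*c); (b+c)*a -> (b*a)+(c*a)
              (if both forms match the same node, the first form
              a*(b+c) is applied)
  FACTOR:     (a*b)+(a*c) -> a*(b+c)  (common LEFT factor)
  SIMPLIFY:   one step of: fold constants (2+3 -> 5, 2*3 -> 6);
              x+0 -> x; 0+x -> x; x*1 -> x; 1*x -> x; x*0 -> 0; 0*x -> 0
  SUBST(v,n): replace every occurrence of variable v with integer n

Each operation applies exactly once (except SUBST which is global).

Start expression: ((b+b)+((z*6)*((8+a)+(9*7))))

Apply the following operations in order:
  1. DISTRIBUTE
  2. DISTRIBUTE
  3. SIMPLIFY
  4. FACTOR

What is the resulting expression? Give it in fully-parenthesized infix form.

Answer: ((b+b)+(((z*6)*(8+a))+((z*6)*63)))

Derivation:
Start: ((b+b)+((z*6)*((8+a)+(9*7))))
Apply DISTRIBUTE at R (target: ((z*6)*((8+a)+(9*7)))): ((b+b)+((z*6)*((8+a)+(9*7)))) -> ((b+b)+(((z*6)*(8+a))+((z*6)*(9*7))))
Apply DISTRIBUTE at RL (target: ((z*6)*(8+a))): ((b+b)+(((z*6)*(8+a))+((z*6)*(9*7)))) -> ((b+b)+((((z*6)*8)+((z*6)*a))+((z*6)*(9*7))))
Apply SIMPLIFY at RRR (target: (9*7)): ((b+b)+((((z*6)*8)+((z*6)*a))+((z*6)*(9*7)))) -> ((b+b)+((((z*6)*8)+((z*6)*a))+((z*6)*63)))
Apply FACTOR at RL (target: (((z*6)*8)+((z*6)*a))): ((b+b)+((((z*6)*8)+((z*6)*a))+((z*6)*63))) -> ((b+b)+(((z*6)*(8+a))+((z*6)*63)))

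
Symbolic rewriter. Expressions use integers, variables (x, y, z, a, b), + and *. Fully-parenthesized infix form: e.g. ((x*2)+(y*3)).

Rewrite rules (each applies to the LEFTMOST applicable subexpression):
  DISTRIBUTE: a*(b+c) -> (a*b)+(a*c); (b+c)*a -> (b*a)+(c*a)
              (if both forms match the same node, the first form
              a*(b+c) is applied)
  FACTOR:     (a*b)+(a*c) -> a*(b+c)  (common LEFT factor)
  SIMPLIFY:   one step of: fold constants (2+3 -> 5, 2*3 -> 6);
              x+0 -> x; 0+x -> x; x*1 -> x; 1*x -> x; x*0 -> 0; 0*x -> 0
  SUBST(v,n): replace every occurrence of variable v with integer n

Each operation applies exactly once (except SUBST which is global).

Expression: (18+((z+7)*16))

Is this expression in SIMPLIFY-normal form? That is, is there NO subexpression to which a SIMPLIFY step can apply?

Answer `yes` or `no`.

Answer: yes

Derivation:
Expression: (18+((z+7)*16))
Scanning for simplifiable subexpressions (pre-order)...
  at root: (18+((z+7)*16)) (not simplifiable)
  at R: ((z+7)*16) (not simplifiable)
  at RL: (z+7) (not simplifiable)
Result: no simplifiable subexpression found -> normal form.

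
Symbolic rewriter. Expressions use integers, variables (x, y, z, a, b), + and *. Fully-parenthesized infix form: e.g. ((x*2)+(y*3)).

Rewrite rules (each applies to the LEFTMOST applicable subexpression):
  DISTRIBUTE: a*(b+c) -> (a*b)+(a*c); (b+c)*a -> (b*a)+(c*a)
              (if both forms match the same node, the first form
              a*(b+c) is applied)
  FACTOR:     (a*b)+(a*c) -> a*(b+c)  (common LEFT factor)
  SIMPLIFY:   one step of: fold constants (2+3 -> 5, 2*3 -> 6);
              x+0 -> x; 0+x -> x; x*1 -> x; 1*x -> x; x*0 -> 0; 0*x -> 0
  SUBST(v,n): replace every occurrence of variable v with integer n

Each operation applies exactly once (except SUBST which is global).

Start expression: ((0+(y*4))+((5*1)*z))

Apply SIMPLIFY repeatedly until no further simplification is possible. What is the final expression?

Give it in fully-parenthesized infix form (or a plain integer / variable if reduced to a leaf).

Answer: ((y*4)+(5*z))

Derivation:
Start: ((0+(y*4))+((5*1)*z))
Step 1: at L: (0+(y*4)) -> (y*4); overall: ((0+(y*4))+((5*1)*z)) -> ((y*4)+((5*1)*z))
Step 2: at RL: (5*1) -> 5; overall: ((y*4)+((5*1)*z)) -> ((y*4)+(5*z))
Fixed point: ((y*4)+(5*z))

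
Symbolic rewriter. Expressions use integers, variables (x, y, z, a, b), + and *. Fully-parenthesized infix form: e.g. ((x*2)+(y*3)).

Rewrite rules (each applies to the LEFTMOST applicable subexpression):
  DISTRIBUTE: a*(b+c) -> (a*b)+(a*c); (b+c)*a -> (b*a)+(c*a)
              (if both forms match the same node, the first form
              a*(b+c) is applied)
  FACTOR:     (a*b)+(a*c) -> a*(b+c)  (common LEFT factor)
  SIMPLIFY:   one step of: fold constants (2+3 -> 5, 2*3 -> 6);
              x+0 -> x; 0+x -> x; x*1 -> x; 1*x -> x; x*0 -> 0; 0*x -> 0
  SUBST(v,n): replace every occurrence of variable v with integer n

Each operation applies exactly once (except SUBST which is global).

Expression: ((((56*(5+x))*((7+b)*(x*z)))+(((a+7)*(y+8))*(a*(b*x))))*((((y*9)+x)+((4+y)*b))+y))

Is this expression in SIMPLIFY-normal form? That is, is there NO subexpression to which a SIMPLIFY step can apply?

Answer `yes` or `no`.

Answer: yes

Derivation:
Expression: ((((56*(5+x))*((7+b)*(x*z)))+(((a+7)*(y+8))*(a*(b*x))))*((((y*9)+x)+((4+y)*b))+y))
Scanning for simplifiable subexpressions (pre-order)...
  at root: ((((56*(5+x))*((7+b)*(x*z)))+(((a+7)*(y+8))*(a*(b*x))))*((((y*9)+x)+((4+y)*b))+y)) (not simplifiable)
  at L: (((56*(5+x))*((7+b)*(x*z)))+(((a+7)*(y+8))*(a*(b*x)))) (not simplifiable)
  at LL: ((56*(5+x))*((7+b)*(x*z))) (not simplifiable)
  at LLL: (56*(5+x)) (not simplifiable)
  at LLLR: (5+x) (not simplifiable)
  at LLR: ((7+b)*(x*z)) (not simplifiable)
  at LLRL: (7+b) (not simplifiable)
  at LLRR: (x*z) (not simplifiable)
  at LR: (((a+7)*(y+8))*(a*(b*x))) (not simplifiable)
  at LRL: ((a+7)*(y+8)) (not simplifiable)
  at LRLL: (a+7) (not simplifiable)
  at LRLR: (y+8) (not simplifiable)
  at LRR: (a*(b*x)) (not simplifiable)
  at LRRR: (b*x) (not simplifiable)
  at R: ((((y*9)+x)+((4+y)*b))+y) (not simplifiable)
  at RL: (((y*9)+x)+((4+y)*b)) (not simplifiable)
  at RLL: ((y*9)+x) (not simplifiable)
  at RLLL: (y*9) (not simplifiable)
  at RLR: ((4+y)*b) (not simplifiable)
  at RLRL: (4+y) (not simplifiable)
Result: no simplifiable subexpression found -> normal form.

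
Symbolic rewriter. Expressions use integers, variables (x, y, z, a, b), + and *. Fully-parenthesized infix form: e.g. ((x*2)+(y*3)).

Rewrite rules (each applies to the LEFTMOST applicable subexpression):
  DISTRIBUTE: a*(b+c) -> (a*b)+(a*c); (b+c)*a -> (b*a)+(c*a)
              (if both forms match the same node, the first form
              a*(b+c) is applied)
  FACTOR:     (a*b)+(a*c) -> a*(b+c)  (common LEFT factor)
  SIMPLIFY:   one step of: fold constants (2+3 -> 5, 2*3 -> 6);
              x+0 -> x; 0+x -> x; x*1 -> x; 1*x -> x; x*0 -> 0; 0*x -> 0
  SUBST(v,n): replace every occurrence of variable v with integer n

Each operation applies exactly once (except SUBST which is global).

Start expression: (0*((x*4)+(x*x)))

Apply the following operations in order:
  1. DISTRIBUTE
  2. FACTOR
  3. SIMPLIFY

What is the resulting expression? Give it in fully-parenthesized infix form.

Start: (0*((x*4)+(x*x)))
Apply DISTRIBUTE at root (target: (0*((x*4)+(x*x)))): (0*((x*4)+(x*x))) -> ((0*(x*4))+(0*(x*x)))
Apply FACTOR at root (target: ((0*(x*4))+(0*(x*x)))): ((0*(x*4))+(0*(x*x))) -> (0*((x*4)+(x*x)))
Apply SIMPLIFY at root (target: (0*((x*4)+(x*x)))): (0*((x*4)+(x*x))) -> 0

Answer: 0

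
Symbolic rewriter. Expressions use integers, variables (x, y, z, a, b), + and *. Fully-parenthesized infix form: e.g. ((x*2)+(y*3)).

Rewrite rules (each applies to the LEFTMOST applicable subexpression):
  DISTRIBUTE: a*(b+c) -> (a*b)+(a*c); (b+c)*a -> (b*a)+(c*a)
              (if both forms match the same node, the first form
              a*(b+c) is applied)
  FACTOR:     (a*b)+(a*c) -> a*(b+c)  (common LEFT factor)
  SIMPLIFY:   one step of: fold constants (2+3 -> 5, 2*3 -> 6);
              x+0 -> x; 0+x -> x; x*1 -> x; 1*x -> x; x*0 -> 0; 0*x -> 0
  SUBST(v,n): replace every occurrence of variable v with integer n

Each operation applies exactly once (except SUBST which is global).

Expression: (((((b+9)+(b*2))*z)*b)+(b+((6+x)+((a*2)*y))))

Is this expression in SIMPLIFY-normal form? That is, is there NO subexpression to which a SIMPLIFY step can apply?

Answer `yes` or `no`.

Expression: (((((b+9)+(b*2))*z)*b)+(b+((6+x)+((a*2)*y))))
Scanning for simplifiable subexpressions (pre-order)...
  at root: (((((b+9)+(b*2))*z)*b)+(b+((6+x)+((a*2)*y)))) (not simplifiable)
  at L: ((((b+9)+(b*2))*z)*b) (not simplifiable)
  at LL: (((b+9)+(b*2))*z) (not simplifiable)
  at LLL: ((b+9)+(b*2)) (not simplifiable)
  at LLLL: (b+9) (not simplifiable)
  at LLLR: (b*2) (not simplifiable)
  at R: (b+((6+x)+((a*2)*y))) (not simplifiable)
  at RR: ((6+x)+((a*2)*y)) (not simplifiable)
  at RRL: (6+x) (not simplifiable)
  at RRR: ((a*2)*y) (not simplifiable)
  at RRRL: (a*2) (not simplifiable)
Result: no simplifiable subexpression found -> normal form.

Answer: yes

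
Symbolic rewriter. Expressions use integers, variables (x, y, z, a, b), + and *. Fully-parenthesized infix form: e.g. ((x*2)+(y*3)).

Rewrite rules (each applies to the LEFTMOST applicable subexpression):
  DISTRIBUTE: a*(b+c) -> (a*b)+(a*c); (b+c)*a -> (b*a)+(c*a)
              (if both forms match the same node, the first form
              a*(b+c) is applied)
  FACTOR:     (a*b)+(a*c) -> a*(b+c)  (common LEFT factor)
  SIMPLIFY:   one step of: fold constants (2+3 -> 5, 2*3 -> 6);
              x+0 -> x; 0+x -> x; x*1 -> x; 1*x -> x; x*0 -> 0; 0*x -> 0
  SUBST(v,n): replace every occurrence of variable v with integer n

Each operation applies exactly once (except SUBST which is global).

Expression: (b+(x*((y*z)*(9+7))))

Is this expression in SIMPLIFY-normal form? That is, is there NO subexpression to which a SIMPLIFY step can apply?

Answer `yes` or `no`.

Answer: no

Derivation:
Expression: (b+(x*((y*z)*(9+7))))
Scanning for simplifiable subexpressions (pre-order)...
  at root: (b+(x*((y*z)*(9+7)))) (not simplifiable)
  at R: (x*((y*z)*(9+7))) (not simplifiable)
  at RR: ((y*z)*(9+7)) (not simplifiable)
  at RRL: (y*z) (not simplifiable)
  at RRR: (9+7) (SIMPLIFIABLE)
Found simplifiable subexpr at path RRR: (9+7)
One SIMPLIFY step would give: (b+(x*((y*z)*16)))
-> NOT in normal form.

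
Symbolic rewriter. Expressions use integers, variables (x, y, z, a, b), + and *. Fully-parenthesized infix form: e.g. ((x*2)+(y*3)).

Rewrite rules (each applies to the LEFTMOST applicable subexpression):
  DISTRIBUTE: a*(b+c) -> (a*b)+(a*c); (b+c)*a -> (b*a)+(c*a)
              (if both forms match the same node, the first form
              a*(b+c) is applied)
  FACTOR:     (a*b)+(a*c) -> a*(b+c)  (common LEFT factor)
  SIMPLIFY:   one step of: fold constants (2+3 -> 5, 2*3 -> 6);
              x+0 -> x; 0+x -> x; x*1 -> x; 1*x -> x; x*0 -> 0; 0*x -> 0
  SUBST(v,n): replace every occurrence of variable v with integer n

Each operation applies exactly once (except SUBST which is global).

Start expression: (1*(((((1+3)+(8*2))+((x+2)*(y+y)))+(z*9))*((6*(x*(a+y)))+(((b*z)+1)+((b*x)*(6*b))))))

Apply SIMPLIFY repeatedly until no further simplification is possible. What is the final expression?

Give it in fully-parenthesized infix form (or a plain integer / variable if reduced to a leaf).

Answer: (((20+((x+2)*(y+y)))+(z*9))*((6*(x*(a+y)))+(((b*z)+1)+((b*x)*(6*b)))))

Derivation:
Start: (1*(((((1+3)+(8*2))+((x+2)*(y+y)))+(z*9))*((6*(x*(a+y)))+(((b*z)+1)+((b*x)*(6*b))))))
Step 1: at root: (1*(((((1+3)+(8*2))+((x+2)*(y+y)))+(z*9))*((6*(x*(a+y)))+(((b*z)+1)+((b*x)*(6*b)))))) -> (((((1+3)+(8*2))+((x+2)*(y+y)))+(z*9))*((6*(x*(a+y)))+(((b*z)+1)+((b*x)*(6*b))))); overall: (1*(((((1+3)+(8*2))+((x+2)*(y+y)))+(z*9))*((6*(x*(a+y)))+(((b*z)+1)+((b*x)*(6*b)))))) -> (((((1+3)+(8*2))+((x+2)*(y+y)))+(z*9))*((6*(x*(a+y)))+(((b*z)+1)+((b*x)*(6*b)))))
Step 2: at LLLL: (1+3) -> 4; overall: (((((1+3)+(8*2))+((x+2)*(y+y)))+(z*9))*((6*(x*(a+y)))+(((b*z)+1)+((b*x)*(6*b))))) -> ((((4+(8*2))+((x+2)*(y+y)))+(z*9))*((6*(x*(a+y)))+(((b*z)+1)+((b*x)*(6*b)))))
Step 3: at LLLR: (8*2) -> 16; overall: ((((4+(8*2))+((x+2)*(y+y)))+(z*9))*((6*(x*(a+y)))+(((b*z)+1)+((b*x)*(6*b))))) -> ((((4+16)+((x+2)*(y+y)))+(z*9))*((6*(x*(a+y)))+(((b*z)+1)+((b*x)*(6*b)))))
Step 4: at LLL: (4+16) -> 20; overall: ((((4+16)+((x+2)*(y+y)))+(z*9))*((6*(x*(a+y)))+(((b*z)+1)+((b*x)*(6*b))))) -> (((20+((x+2)*(y+y)))+(z*9))*((6*(x*(a+y)))+(((b*z)+1)+((b*x)*(6*b)))))
Fixed point: (((20+((x+2)*(y+y)))+(z*9))*((6*(x*(a+y)))+(((b*z)+1)+((b*x)*(6*b)))))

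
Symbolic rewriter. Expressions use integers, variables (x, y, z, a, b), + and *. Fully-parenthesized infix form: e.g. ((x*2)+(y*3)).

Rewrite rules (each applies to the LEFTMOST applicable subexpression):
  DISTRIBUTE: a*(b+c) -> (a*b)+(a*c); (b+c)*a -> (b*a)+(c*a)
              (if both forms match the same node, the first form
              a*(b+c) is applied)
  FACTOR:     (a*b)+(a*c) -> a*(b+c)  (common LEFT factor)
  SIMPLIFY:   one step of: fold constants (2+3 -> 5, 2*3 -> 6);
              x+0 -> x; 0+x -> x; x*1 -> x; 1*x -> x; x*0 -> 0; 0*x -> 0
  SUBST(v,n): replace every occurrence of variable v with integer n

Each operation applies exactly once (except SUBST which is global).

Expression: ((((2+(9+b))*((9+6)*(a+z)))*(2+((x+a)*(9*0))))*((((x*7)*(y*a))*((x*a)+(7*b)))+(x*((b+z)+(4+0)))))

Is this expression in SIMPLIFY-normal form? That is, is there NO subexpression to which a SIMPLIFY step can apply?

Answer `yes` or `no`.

Expression: ((((2+(9+b))*((9+6)*(a+z)))*(2+((x+a)*(9*0))))*((((x*7)*(y*a))*((x*a)+(7*b)))+(x*((b+z)+(4+0)))))
Scanning for simplifiable subexpressions (pre-order)...
  at root: ((((2+(9+b))*((9+6)*(a+z)))*(2+((x+a)*(9*0))))*((((x*7)*(y*a))*((x*a)+(7*b)))+(x*((b+z)+(4+0))))) (not simplifiable)
  at L: (((2+(9+b))*((9+6)*(a+z)))*(2+((x+a)*(9*0)))) (not simplifiable)
  at LL: ((2+(9+b))*((9+6)*(a+z))) (not simplifiable)
  at LLL: (2+(9+b)) (not simplifiable)
  at LLLR: (9+b) (not simplifiable)
  at LLR: ((9+6)*(a+z)) (not simplifiable)
  at LLRL: (9+6) (SIMPLIFIABLE)
  at LLRR: (a+z) (not simplifiable)
  at LR: (2+((x+a)*(9*0))) (not simplifiable)
  at LRR: ((x+a)*(9*0)) (not simplifiable)
  at LRRL: (x+a) (not simplifiable)
  at LRRR: (9*0) (SIMPLIFIABLE)
  at R: ((((x*7)*(y*a))*((x*a)+(7*b)))+(x*((b+z)+(4+0)))) (not simplifiable)
  at RL: (((x*7)*(y*a))*((x*a)+(7*b))) (not simplifiable)
  at RLL: ((x*7)*(y*a)) (not simplifiable)
  at RLLL: (x*7) (not simplifiable)
  at RLLR: (y*a) (not simplifiable)
  at RLR: ((x*a)+(7*b)) (not simplifiable)
  at RLRL: (x*a) (not simplifiable)
  at RLRR: (7*b) (not simplifiable)
  at RR: (x*((b+z)+(4+0))) (not simplifiable)
  at RRR: ((b+z)+(4+0)) (not simplifiable)
  at RRRL: (b+z) (not simplifiable)
  at RRRR: (4+0) (SIMPLIFIABLE)
Found simplifiable subexpr at path LLRL: (9+6)
One SIMPLIFY step would give: ((((2+(9+b))*(15*(a+z)))*(2+((x+a)*(9*0))))*((((x*7)*(y*a))*((x*a)+(7*b)))+(x*((b+z)+(4+0)))))
-> NOT in normal form.

Answer: no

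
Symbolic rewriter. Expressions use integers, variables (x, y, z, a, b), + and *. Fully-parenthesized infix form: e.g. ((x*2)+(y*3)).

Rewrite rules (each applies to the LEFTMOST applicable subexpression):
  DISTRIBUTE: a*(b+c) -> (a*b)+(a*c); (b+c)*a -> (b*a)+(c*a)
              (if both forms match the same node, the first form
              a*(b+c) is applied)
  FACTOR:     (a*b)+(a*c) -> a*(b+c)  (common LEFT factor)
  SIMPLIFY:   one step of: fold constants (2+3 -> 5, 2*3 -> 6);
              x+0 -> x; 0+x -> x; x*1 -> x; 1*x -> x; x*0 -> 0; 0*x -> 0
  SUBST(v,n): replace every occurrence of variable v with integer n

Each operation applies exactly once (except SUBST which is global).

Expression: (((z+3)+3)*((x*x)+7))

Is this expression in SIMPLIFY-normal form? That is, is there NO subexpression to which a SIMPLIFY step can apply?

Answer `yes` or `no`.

Answer: yes

Derivation:
Expression: (((z+3)+3)*((x*x)+7))
Scanning for simplifiable subexpressions (pre-order)...
  at root: (((z+3)+3)*((x*x)+7)) (not simplifiable)
  at L: ((z+3)+3) (not simplifiable)
  at LL: (z+3) (not simplifiable)
  at R: ((x*x)+7) (not simplifiable)
  at RL: (x*x) (not simplifiable)
Result: no simplifiable subexpression found -> normal form.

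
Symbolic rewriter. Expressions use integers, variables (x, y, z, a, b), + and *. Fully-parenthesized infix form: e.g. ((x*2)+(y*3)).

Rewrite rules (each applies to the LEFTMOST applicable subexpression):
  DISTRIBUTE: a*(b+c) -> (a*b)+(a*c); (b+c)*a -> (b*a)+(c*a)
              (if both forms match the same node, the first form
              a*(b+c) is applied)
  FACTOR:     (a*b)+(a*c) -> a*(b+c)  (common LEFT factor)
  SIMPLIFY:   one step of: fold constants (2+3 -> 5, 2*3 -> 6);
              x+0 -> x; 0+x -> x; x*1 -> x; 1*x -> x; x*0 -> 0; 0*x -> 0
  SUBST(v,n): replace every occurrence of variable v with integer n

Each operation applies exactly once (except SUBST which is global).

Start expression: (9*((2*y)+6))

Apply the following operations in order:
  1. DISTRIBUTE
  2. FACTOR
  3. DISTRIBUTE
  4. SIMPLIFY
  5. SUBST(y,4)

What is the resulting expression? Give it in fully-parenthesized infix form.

Start: (9*((2*y)+6))
Apply DISTRIBUTE at root (target: (9*((2*y)+6))): (9*((2*y)+6)) -> ((9*(2*y))+(9*6))
Apply FACTOR at root (target: ((9*(2*y))+(9*6))): ((9*(2*y))+(9*6)) -> (9*((2*y)+6))
Apply DISTRIBUTE at root (target: (9*((2*y)+6))): (9*((2*y)+6)) -> ((9*(2*y))+(9*6))
Apply SIMPLIFY at R (target: (9*6)): ((9*(2*y))+(9*6)) -> ((9*(2*y))+54)
Apply SUBST(y,4): ((9*(2*y))+54) -> ((9*(2*4))+54)

Answer: ((9*(2*4))+54)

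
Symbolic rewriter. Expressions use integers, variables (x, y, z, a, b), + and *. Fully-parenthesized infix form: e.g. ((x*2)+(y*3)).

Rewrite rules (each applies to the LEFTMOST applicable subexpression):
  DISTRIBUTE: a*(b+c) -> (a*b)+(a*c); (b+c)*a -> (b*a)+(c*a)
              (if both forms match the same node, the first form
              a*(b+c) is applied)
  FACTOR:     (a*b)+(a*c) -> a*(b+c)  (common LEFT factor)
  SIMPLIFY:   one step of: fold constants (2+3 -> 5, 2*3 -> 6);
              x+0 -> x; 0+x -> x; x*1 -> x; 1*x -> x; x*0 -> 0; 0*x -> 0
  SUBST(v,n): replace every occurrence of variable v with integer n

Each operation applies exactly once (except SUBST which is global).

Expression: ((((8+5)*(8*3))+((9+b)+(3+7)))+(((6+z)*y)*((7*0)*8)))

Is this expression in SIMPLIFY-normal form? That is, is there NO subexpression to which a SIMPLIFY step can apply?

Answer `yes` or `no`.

Answer: no

Derivation:
Expression: ((((8+5)*(8*3))+((9+b)+(3+7)))+(((6+z)*y)*((7*0)*8)))
Scanning for simplifiable subexpressions (pre-order)...
  at root: ((((8+5)*(8*3))+((9+b)+(3+7)))+(((6+z)*y)*((7*0)*8))) (not simplifiable)
  at L: (((8+5)*(8*3))+((9+b)+(3+7))) (not simplifiable)
  at LL: ((8+5)*(8*3)) (not simplifiable)
  at LLL: (8+5) (SIMPLIFIABLE)
  at LLR: (8*3) (SIMPLIFIABLE)
  at LR: ((9+b)+(3+7)) (not simplifiable)
  at LRL: (9+b) (not simplifiable)
  at LRR: (3+7) (SIMPLIFIABLE)
  at R: (((6+z)*y)*((7*0)*8)) (not simplifiable)
  at RL: ((6+z)*y) (not simplifiable)
  at RLL: (6+z) (not simplifiable)
  at RR: ((7*0)*8) (not simplifiable)
  at RRL: (7*0) (SIMPLIFIABLE)
Found simplifiable subexpr at path LLL: (8+5)
One SIMPLIFY step would give: (((13*(8*3))+((9+b)+(3+7)))+(((6+z)*y)*((7*0)*8)))
-> NOT in normal form.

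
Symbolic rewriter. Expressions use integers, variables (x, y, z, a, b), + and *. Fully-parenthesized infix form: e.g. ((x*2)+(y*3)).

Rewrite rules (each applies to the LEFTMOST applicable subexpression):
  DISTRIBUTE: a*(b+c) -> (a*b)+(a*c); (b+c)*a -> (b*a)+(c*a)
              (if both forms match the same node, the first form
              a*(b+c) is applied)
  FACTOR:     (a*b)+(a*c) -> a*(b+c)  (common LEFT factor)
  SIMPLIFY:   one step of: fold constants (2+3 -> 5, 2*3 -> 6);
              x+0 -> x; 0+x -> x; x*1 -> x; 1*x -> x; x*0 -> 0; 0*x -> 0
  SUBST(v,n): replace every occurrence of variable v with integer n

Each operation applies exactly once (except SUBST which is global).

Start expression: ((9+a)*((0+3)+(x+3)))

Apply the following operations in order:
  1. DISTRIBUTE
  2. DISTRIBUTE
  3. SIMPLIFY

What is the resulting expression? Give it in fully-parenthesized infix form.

Start: ((9+a)*((0+3)+(x+3)))
Apply DISTRIBUTE at root (target: ((9+a)*((0+3)+(x+3)))): ((9+a)*((0+3)+(x+3))) -> (((9+a)*(0+3))+((9+a)*(x+3)))
Apply DISTRIBUTE at L (target: ((9+a)*(0+3))): (((9+a)*(0+3))+((9+a)*(x+3))) -> ((((9+a)*0)+((9+a)*3))+((9+a)*(x+3)))
Apply SIMPLIFY at LL (target: ((9+a)*0)): ((((9+a)*0)+((9+a)*3))+((9+a)*(x+3))) -> ((0+((9+a)*3))+((9+a)*(x+3)))

Answer: ((0+((9+a)*3))+((9+a)*(x+3)))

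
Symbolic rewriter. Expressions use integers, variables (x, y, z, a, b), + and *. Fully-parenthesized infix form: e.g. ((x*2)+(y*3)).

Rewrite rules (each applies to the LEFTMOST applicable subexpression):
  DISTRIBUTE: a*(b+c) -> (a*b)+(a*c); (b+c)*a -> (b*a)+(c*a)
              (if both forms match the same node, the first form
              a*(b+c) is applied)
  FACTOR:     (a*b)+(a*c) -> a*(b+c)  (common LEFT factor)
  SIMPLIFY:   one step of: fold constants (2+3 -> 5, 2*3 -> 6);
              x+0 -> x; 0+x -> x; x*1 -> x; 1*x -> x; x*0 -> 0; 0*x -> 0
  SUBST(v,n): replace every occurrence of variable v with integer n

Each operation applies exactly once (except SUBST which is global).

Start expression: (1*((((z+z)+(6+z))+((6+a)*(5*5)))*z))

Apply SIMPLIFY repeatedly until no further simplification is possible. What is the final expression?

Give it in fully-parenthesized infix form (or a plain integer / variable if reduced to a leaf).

Start: (1*((((z+z)+(6+z))+((6+a)*(5*5)))*z))
Step 1: at root: (1*((((z+z)+(6+z))+((6+a)*(5*5)))*z)) -> ((((z+z)+(6+z))+((6+a)*(5*5)))*z); overall: (1*((((z+z)+(6+z))+((6+a)*(5*5)))*z)) -> ((((z+z)+(6+z))+((6+a)*(5*5)))*z)
Step 2: at LRR: (5*5) -> 25; overall: ((((z+z)+(6+z))+((6+a)*(5*5)))*z) -> ((((z+z)+(6+z))+((6+a)*25))*z)
Fixed point: ((((z+z)+(6+z))+((6+a)*25))*z)

Answer: ((((z+z)+(6+z))+((6+a)*25))*z)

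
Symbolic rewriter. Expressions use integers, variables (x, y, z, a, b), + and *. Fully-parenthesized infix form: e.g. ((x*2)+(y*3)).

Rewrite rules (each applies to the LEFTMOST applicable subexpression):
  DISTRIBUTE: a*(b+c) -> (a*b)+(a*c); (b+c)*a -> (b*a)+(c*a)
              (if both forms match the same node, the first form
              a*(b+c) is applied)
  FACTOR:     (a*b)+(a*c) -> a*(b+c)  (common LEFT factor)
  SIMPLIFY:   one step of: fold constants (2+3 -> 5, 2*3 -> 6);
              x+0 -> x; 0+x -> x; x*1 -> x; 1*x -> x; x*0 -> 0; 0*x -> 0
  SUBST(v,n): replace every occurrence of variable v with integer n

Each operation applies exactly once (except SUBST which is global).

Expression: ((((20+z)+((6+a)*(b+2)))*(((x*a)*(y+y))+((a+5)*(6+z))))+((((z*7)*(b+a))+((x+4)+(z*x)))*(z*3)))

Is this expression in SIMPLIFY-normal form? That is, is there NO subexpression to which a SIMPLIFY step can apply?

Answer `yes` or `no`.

Expression: ((((20+z)+((6+a)*(b+2)))*(((x*a)*(y+y))+((a+5)*(6+z))))+((((z*7)*(b+a))+((x+4)+(z*x)))*(z*3)))
Scanning for simplifiable subexpressions (pre-order)...
  at root: ((((20+z)+((6+a)*(b+2)))*(((x*a)*(y+y))+((a+5)*(6+z))))+((((z*7)*(b+a))+((x+4)+(z*x)))*(z*3))) (not simplifiable)
  at L: (((20+z)+((6+a)*(b+2)))*(((x*a)*(y+y))+((a+5)*(6+z)))) (not simplifiable)
  at LL: ((20+z)+((6+a)*(b+2))) (not simplifiable)
  at LLL: (20+z) (not simplifiable)
  at LLR: ((6+a)*(b+2)) (not simplifiable)
  at LLRL: (6+a) (not simplifiable)
  at LLRR: (b+2) (not simplifiable)
  at LR: (((x*a)*(y+y))+((a+5)*(6+z))) (not simplifiable)
  at LRL: ((x*a)*(y+y)) (not simplifiable)
  at LRLL: (x*a) (not simplifiable)
  at LRLR: (y+y) (not simplifiable)
  at LRR: ((a+5)*(6+z)) (not simplifiable)
  at LRRL: (a+5) (not simplifiable)
  at LRRR: (6+z) (not simplifiable)
  at R: ((((z*7)*(b+a))+((x+4)+(z*x)))*(z*3)) (not simplifiable)
  at RL: (((z*7)*(b+a))+((x+4)+(z*x))) (not simplifiable)
  at RLL: ((z*7)*(b+a)) (not simplifiable)
  at RLLL: (z*7) (not simplifiable)
  at RLLR: (b+a) (not simplifiable)
  at RLR: ((x+4)+(z*x)) (not simplifiable)
  at RLRL: (x+4) (not simplifiable)
  at RLRR: (z*x) (not simplifiable)
  at RR: (z*3) (not simplifiable)
Result: no simplifiable subexpression found -> normal form.

Answer: yes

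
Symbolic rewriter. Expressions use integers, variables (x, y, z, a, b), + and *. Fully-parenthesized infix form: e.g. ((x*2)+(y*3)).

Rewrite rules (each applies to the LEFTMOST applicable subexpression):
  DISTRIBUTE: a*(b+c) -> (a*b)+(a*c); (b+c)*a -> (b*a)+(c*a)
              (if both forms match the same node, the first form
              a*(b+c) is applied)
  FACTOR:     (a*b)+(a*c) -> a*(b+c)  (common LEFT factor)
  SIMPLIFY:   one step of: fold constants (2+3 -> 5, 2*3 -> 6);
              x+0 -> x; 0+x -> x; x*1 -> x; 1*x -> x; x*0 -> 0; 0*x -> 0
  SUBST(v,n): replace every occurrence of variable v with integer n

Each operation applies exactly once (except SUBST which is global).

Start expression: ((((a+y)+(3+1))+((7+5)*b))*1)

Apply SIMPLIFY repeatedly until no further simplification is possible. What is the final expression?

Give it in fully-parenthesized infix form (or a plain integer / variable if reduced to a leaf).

Start: ((((a+y)+(3+1))+((7+5)*b))*1)
Step 1: at root: ((((a+y)+(3+1))+((7+5)*b))*1) -> (((a+y)+(3+1))+((7+5)*b)); overall: ((((a+y)+(3+1))+((7+5)*b))*1) -> (((a+y)+(3+1))+((7+5)*b))
Step 2: at LR: (3+1) -> 4; overall: (((a+y)+(3+1))+((7+5)*b)) -> (((a+y)+4)+((7+5)*b))
Step 3: at RL: (7+5) -> 12; overall: (((a+y)+4)+((7+5)*b)) -> (((a+y)+4)+(12*b))
Fixed point: (((a+y)+4)+(12*b))

Answer: (((a+y)+4)+(12*b))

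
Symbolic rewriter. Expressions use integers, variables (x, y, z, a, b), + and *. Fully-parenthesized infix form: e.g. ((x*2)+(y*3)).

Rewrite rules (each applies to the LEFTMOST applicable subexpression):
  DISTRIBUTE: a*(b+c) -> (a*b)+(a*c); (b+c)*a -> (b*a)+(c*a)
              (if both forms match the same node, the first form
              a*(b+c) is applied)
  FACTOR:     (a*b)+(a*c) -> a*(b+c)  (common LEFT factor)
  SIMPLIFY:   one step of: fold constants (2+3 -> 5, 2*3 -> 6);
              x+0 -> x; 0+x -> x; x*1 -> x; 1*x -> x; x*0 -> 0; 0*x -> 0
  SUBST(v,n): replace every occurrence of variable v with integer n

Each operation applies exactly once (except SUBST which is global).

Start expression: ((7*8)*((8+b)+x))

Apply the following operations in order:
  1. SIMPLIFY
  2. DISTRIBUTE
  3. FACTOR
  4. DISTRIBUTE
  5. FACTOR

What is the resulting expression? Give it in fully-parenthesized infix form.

Answer: (56*((8+b)+x))

Derivation:
Start: ((7*8)*((8+b)+x))
Apply SIMPLIFY at L (target: (7*8)): ((7*8)*((8+b)+x)) -> (56*((8+b)+x))
Apply DISTRIBUTE at root (target: (56*((8+b)+x))): (56*((8+b)+x)) -> ((56*(8+b))+(56*x))
Apply FACTOR at root (target: ((56*(8+b))+(56*x))): ((56*(8+b))+(56*x)) -> (56*((8+b)+x))
Apply DISTRIBUTE at root (target: (56*((8+b)+x))): (56*((8+b)+x)) -> ((56*(8+b))+(56*x))
Apply FACTOR at root (target: ((56*(8+b))+(56*x))): ((56*(8+b))+(56*x)) -> (56*((8+b)+x))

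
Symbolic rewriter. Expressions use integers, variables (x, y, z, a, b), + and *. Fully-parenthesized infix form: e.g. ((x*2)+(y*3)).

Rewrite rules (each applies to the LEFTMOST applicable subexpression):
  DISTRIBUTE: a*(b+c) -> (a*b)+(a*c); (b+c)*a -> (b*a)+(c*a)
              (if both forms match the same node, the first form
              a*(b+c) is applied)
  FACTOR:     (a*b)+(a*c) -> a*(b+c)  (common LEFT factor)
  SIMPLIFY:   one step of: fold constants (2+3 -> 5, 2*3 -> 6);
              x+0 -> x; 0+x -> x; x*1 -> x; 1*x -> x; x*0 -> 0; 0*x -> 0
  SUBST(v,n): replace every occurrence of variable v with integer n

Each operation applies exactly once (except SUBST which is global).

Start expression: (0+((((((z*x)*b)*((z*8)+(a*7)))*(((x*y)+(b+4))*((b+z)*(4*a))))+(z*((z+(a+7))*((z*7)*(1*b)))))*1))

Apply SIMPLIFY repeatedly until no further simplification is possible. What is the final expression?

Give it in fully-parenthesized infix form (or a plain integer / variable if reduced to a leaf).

Answer: (((((z*x)*b)*((z*8)+(a*7)))*(((x*y)+(b+4))*((b+z)*(4*a))))+(z*((z+(a+7))*((z*7)*b))))

Derivation:
Start: (0+((((((z*x)*b)*((z*8)+(a*7)))*(((x*y)+(b+4))*((b+z)*(4*a))))+(z*((z+(a+7))*((z*7)*(1*b)))))*1))
Step 1: at root: (0+((((((z*x)*b)*((z*8)+(a*7)))*(((x*y)+(b+4))*((b+z)*(4*a))))+(z*((z+(a+7))*((z*7)*(1*b)))))*1)) -> ((((((z*x)*b)*((z*8)+(a*7)))*(((x*y)+(b+4))*((b+z)*(4*a))))+(z*((z+(a+7))*((z*7)*(1*b)))))*1); overall: (0+((((((z*x)*b)*((z*8)+(a*7)))*(((x*y)+(b+4))*((b+z)*(4*a))))+(z*((z+(a+7))*((z*7)*(1*b)))))*1)) -> ((((((z*x)*b)*((z*8)+(a*7)))*(((x*y)+(b+4))*((b+z)*(4*a))))+(z*((z+(a+7))*((z*7)*(1*b)))))*1)
Step 2: at root: ((((((z*x)*b)*((z*8)+(a*7)))*(((x*y)+(b+4))*((b+z)*(4*a))))+(z*((z+(a+7))*((z*7)*(1*b)))))*1) -> (((((z*x)*b)*((z*8)+(a*7)))*(((x*y)+(b+4))*((b+z)*(4*a))))+(z*((z+(a+7))*((z*7)*(1*b))))); overall: ((((((z*x)*b)*((z*8)+(a*7)))*(((x*y)+(b+4))*((b+z)*(4*a))))+(z*((z+(a+7))*((z*7)*(1*b)))))*1) -> (((((z*x)*b)*((z*8)+(a*7)))*(((x*y)+(b+4))*((b+z)*(4*a))))+(z*((z+(a+7))*((z*7)*(1*b)))))
Step 3: at RRRR: (1*b) -> b; overall: (((((z*x)*b)*((z*8)+(a*7)))*(((x*y)+(b+4))*((b+z)*(4*a))))+(z*((z+(a+7))*((z*7)*(1*b))))) -> (((((z*x)*b)*((z*8)+(a*7)))*(((x*y)+(b+4))*((b+z)*(4*a))))+(z*((z+(a+7))*((z*7)*b))))
Fixed point: (((((z*x)*b)*((z*8)+(a*7)))*(((x*y)+(b+4))*((b+z)*(4*a))))+(z*((z+(a+7))*((z*7)*b))))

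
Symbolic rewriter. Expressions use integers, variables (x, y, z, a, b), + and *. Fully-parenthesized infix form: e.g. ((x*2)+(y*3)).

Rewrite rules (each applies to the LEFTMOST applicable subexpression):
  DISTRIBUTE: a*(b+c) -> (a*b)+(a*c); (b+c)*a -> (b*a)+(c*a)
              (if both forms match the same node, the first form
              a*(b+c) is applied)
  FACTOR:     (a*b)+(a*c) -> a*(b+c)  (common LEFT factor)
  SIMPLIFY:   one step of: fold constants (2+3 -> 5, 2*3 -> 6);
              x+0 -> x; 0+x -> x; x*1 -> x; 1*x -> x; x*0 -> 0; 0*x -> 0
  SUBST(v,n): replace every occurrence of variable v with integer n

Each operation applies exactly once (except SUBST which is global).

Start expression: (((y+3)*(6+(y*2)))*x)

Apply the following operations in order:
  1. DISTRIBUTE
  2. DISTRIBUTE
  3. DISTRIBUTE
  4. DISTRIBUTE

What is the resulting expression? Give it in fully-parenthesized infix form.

Answer: ((((y*6)*x)+((3*6)*x))+(((y+3)*(y*2))*x))

Derivation:
Start: (((y+3)*(6+(y*2)))*x)
Apply DISTRIBUTE at L (target: ((y+3)*(6+(y*2)))): (((y+3)*(6+(y*2)))*x) -> ((((y+3)*6)+((y+3)*(y*2)))*x)
Apply DISTRIBUTE at root (target: ((((y+3)*6)+((y+3)*(y*2)))*x)): ((((y+3)*6)+((y+3)*(y*2)))*x) -> ((((y+3)*6)*x)+(((y+3)*(y*2))*x))
Apply DISTRIBUTE at LL (target: ((y+3)*6)): ((((y+3)*6)*x)+(((y+3)*(y*2))*x)) -> ((((y*6)+(3*6))*x)+(((y+3)*(y*2))*x))
Apply DISTRIBUTE at L (target: (((y*6)+(3*6))*x)): ((((y*6)+(3*6))*x)+(((y+3)*(y*2))*x)) -> ((((y*6)*x)+((3*6)*x))+(((y+3)*(y*2))*x))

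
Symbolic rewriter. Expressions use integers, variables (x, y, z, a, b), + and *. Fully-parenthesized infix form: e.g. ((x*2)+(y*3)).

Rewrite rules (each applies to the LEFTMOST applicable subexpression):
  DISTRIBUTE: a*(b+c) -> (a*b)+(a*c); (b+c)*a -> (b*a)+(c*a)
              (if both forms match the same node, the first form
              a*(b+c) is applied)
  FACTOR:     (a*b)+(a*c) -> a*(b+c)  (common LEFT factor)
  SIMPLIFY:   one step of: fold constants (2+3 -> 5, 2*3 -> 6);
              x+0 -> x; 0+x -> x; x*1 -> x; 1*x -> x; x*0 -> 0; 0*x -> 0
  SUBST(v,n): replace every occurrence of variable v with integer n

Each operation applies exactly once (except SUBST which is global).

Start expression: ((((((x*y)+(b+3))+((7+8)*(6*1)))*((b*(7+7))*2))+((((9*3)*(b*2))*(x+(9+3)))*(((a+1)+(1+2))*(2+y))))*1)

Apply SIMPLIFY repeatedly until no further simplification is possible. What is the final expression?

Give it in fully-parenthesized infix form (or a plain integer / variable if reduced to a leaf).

Answer: (((((x*y)+(b+3))+90)*((b*14)*2))+(((27*(b*2))*(x+12))*(((a+1)+3)*(2+y))))

Derivation:
Start: ((((((x*y)+(b+3))+((7+8)*(6*1)))*((b*(7+7))*2))+((((9*3)*(b*2))*(x+(9+3)))*(((a+1)+(1+2))*(2+y))))*1)
Step 1: at root: ((((((x*y)+(b+3))+((7+8)*(6*1)))*((b*(7+7))*2))+((((9*3)*(b*2))*(x+(9+3)))*(((a+1)+(1+2))*(2+y))))*1) -> (((((x*y)+(b+3))+((7+8)*(6*1)))*((b*(7+7))*2))+((((9*3)*(b*2))*(x+(9+3)))*(((a+1)+(1+2))*(2+y)))); overall: ((((((x*y)+(b+3))+((7+8)*(6*1)))*((b*(7+7))*2))+((((9*3)*(b*2))*(x+(9+3)))*(((a+1)+(1+2))*(2+y))))*1) -> (((((x*y)+(b+3))+((7+8)*(6*1)))*((b*(7+7))*2))+((((9*3)*(b*2))*(x+(9+3)))*(((a+1)+(1+2))*(2+y))))
Step 2: at LLRL: (7+8) -> 15; overall: (((((x*y)+(b+3))+((7+8)*(6*1)))*((b*(7+7))*2))+((((9*3)*(b*2))*(x+(9+3)))*(((a+1)+(1+2))*(2+y)))) -> (((((x*y)+(b+3))+(15*(6*1)))*((b*(7+7))*2))+((((9*3)*(b*2))*(x+(9+3)))*(((a+1)+(1+2))*(2+y))))
Step 3: at LLRR: (6*1) -> 6; overall: (((((x*y)+(b+3))+(15*(6*1)))*((b*(7+7))*2))+((((9*3)*(b*2))*(x+(9+3)))*(((a+1)+(1+2))*(2+y)))) -> (((((x*y)+(b+3))+(15*6))*((b*(7+7))*2))+((((9*3)*(b*2))*(x+(9+3)))*(((a+1)+(1+2))*(2+y))))
Step 4: at LLR: (15*6) -> 90; overall: (((((x*y)+(b+3))+(15*6))*((b*(7+7))*2))+((((9*3)*(b*2))*(x+(9+3)))*(((a+1)+(1+2))*(2+y)))) -> (((((x*y)+(b+3))+90)*((b*(7+7))*2))+((((9*3)*(b*2))*(x+(9+3)))*(((a+1)+(1+2))*(2+y))))
Step 5: at LRLR: (7+7) -> 14; overall: (((((x*y)+(b+3))+90)*((b*(7+7))*2))+((((9*3)*(b*2))*(x+(9+3)))*(((a+1)+(1+2))*(2+y)))) -> (((((x*y)+(b+3))+90)*((b*14)*2))+((((9*3)*(b*2))*(x+(9+3)))*(((a+1)+(1+2))*(2+y))))
Step 6: at RLLL: (9*3) -> 27; overall: (((((x*y)+(b+3))+90)*((b*14)*2))+((((9*3)*(b*2))*(x+(9+3)))*(((a+1)+(1+2))*(2+y)))) -> (((((x*y)+(b+3))+90)*((b*14)*2))+(((27*(b*2))*(x+(9+3)))*(((a+1)+(1+2))*(2+y))))
Step 7: at RLRR: (9+3) -> 12; overall: (((((x*y)+(b+3))+90)*((b*14)*2))+(((27*(b*2))*(x+(9+3)))*(((a+1)+(1+2))*(2+y)))) -> (((((x*y)+(b+3))+90)*((b*14)*2))+(((27*(b*2))*(x+12))*(((a+1)+(1+2))*(2+y))))
Step 8: at RRLR: (1+2) -> 3; overall: (((((x*y)+(b+3))+90)*((b*14)*2))+(((27*(b*2))*(x+12))*(((a+1)+(1+2))*(2+y)))) -> (((((x*y)+(b+3))+90)*((b*14)*2))+(((27*(b*2))*(x+12))*(((a+1)+3)*(2+y))))
Fixed point: (((((x*y)+(b+3))+90)*((b*14)*2))+(((27*(b*2))*(x+12))*(((a+1)+3)*(2+y))))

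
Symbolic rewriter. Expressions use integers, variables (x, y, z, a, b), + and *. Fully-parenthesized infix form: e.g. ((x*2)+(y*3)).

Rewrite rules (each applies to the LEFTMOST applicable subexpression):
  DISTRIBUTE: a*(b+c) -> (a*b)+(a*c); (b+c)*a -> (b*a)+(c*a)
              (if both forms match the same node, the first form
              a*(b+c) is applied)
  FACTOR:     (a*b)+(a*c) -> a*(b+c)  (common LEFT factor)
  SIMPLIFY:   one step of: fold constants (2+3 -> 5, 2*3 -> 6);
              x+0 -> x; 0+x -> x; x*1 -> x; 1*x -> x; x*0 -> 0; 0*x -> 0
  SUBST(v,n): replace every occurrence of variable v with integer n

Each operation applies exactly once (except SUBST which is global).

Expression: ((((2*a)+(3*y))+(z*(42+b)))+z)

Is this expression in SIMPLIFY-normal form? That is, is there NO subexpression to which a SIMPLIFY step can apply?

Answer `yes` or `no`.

Expression: ((((2*a)+(3*y))+(z*(42+b)))+z)
Scanning for simplifiable subexpressions (pre-order)...
  at root: ((((2*a)+(3*y))+(z*(42+b)))+z) (not simplifiable)
  at L: (((2*a)+(3*y))+(z*(42+b))) (not simplifiable)
  at LL: ((2*a)+(3*y)) (not simplifiable)
  at LLL: (2*a) (not simplifiable)
  at LLR: (3*y) (not simplifiable)
  at LR: (z*(42+b)) (not simplifiable)
  at LRR: (42+b) (not simplifiable)
Result: no simplifiable subexpression found -> normal form.

Answer: yes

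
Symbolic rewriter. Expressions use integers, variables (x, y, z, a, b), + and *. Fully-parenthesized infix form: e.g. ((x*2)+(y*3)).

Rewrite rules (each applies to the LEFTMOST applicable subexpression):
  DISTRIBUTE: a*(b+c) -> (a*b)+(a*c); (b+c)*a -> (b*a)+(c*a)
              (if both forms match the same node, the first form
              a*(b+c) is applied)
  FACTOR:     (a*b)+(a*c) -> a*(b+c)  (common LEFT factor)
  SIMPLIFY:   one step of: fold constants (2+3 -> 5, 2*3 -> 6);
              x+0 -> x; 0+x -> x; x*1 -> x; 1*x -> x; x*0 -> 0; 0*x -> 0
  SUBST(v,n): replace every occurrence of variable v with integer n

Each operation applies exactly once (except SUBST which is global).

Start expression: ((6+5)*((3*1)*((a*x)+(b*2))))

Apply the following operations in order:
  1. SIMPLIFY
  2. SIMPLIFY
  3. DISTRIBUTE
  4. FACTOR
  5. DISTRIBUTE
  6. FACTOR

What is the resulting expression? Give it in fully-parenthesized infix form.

Answer: (11*(3*((a*x)+(b*2))))

Derivation:
Start: ((6+5)*((3*1)*((a*x)+(b*2))))
Apply SIMPLIFY at L (target: (6+5)): ((6+5)*((3*1)*((a*x)+(b*2)))) -> (11*((3*1)*((a*x)+(b*2))))
Apply SIMPLIFY at RL (target: (3*1)): (11*((3*1)*((a*x)+(b*2)))) -> (11*(3*((a*x)+(b*2))))
Apply DISTRIBUTE at R (target: (3*((a*x)+(b*2)))): (11*(3*((a*x)+(b*2)))) -> (11*((3*(a*x))+(3*(b*2))))
Apply FACTOR at R (target: ((3*(a*x))+(3*(b*2)))): (11*((3*(a*x))+(3*(b*2)))) -> (11*(3*((a*x)+(b*2))))
Apply DISTRIBUTE at R (target: (3*((a*x)+(b*2)))): (11*(3*((a*x)+(b*2)))) -> (11*((3*(a*x))+(3*(b*2))))
Apply FACTOR at R (target: ((3*(a*x))+(3*(b*2)))): (11*((3*(a*x))+(3*(b*2)))) -> (11*(3*((a*x)+(b*2))))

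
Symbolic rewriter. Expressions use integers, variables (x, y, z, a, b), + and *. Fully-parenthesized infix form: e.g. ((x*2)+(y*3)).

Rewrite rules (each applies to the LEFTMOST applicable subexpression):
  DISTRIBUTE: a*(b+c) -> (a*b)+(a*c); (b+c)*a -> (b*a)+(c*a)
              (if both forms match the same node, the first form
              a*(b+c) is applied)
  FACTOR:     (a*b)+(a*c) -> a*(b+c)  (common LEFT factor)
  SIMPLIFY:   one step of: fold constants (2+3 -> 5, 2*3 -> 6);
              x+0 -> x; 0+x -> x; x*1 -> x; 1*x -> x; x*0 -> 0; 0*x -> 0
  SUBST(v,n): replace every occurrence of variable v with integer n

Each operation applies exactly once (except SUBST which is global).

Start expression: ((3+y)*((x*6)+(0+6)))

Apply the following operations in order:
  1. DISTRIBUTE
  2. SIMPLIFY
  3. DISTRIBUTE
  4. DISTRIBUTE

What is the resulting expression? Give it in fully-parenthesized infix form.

Answer: (((3*(x*6))+(y*(x*6)))+((3*6)+(y*6)))

Derivation:
Start: ((3+y)*((x*6)+(0+6)))
Apply DISTRIBUTE at root (target: ((3+y)*((x*6)+(0+6)))): ((3+y)*((x*6)+(0+6))) -> (((3+y)*(x*6))+((3+y)*(0+6)))
Apply SIMPLIFY at RR (target: (0+6)): (((3+y)*(x*6))+((3+y)*(0+6))) -> (((3+y)*(x*6))+((3+y)*6))
Apply DISTRIBUTE at L (target: ((3+y)*(x*6))): (((3+y)*(x*6))+((3+y)*6)) -> (((3*(x*6))+(y*(x*6)))+((3+y)*6))
Apply DISTRIBUTE at R (target: ((3+y)*6)): (((3*(x*6))+(y*(x*6)))+((3+y)*6)) -> (((3*(x*6))+(y*(x*6)))+((3*6)+(y*6)))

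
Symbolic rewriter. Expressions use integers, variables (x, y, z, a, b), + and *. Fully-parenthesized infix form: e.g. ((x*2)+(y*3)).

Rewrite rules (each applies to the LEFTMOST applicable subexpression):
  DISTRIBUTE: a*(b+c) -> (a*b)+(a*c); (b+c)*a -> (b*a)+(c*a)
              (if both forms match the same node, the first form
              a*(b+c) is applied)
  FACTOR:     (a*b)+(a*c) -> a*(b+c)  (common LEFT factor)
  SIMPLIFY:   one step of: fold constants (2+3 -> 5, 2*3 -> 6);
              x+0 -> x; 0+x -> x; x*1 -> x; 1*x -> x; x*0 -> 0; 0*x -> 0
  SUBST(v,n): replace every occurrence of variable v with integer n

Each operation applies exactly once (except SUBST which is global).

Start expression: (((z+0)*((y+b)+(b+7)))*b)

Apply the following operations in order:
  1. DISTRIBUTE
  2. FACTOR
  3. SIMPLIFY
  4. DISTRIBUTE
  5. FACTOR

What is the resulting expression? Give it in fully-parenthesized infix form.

Answer: ((z*((y+b)+(b+7)))*b)

Derivation:
Start: (((z+0)*((y+b)+(b+7)))*b)
Apply DISTRIBUTE at L (target: ((z+0)*((y+b)+(b+7)))): (((z+0)*((y+b)+(b+7)))*b) -> ((((z+0)*(y+b))+((z+0)*(b+7)))*b)
Apply FACTOR at L (target: (((z+0)*(y+b))+((z+0)*(b+7)))): ((((z+0)*(y+b))+((z+0)*(b+7)))*b) -> (((z+0)*((y+b)+(b+7)))*b)
Apply SIMPLIFY at LL (target: (z+0)): (((z+0)*((y+b)+(b+7)))*b) -> ((z*((y+b)+(b+7)))*b)
Apply DISTRIBUTE at L (target: (z*((y+b)+(b+7)))): ((z*((y+b)+(b+7)))*b) -> (((z*(y+b))+(z*(b+7)))*b)
Apply FACTOR at L (target: ((z*(y+b))+(z*(b+7)))): (((z*(y+b))+(z*(b+7)))*b) -> ((z*((y+b)+(b+7)))*b)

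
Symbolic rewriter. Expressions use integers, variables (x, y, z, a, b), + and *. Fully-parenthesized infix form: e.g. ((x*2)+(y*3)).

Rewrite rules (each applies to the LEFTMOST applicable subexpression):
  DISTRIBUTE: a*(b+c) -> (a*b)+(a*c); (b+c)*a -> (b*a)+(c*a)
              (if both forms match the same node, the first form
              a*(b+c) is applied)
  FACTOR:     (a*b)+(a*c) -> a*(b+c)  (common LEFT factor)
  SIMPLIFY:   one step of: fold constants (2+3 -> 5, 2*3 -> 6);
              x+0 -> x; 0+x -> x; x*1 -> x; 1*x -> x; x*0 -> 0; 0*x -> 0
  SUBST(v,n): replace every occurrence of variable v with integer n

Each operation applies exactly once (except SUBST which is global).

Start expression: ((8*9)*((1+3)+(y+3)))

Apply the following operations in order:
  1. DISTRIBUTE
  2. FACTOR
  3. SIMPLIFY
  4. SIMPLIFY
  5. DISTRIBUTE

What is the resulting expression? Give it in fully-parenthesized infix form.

Start: ((8*9)*((1+3)+(y+3)))
Apply DISTRIBUTE at root (target: ((8*9)*((1+3)+(y+3)))): ((8*9)*((1+3)+(y+3))) -> (((8*9)*(1+3))+((8*9)*(y+3)))
Apply FACTOR at root (target: (((8*9)*(1+3))+((8*9)*(y+3)))): (((8*9)*(1+3))+((8*9)*(y+3))) -> ((8*9)*((1+3)+(y+3)))
Apply SIMPLIFY at L (target: (8*9)): ((8*9)*((1+3)+(y+3))) -> (72*((1+3)+(y+3)))
Apply SIMPLIFY at RL (target: (1+3)): (72*((1+3)+(y+3))) -> (72*(4+(y+3)))
Apply DISTRIBUTE at root (target: (72*(4+(y+3)))): (72*(4+(y+3))) -> ((72*4)+(72*(y+3)))

Answer: ((72*4)+(72*(y+3)))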